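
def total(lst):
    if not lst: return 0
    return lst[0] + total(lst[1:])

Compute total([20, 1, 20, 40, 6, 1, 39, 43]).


total([20, 1, 20, 40, 6, 1, 39, 43]) = 20 + total([1, 20, 40, 6, 1, 39, 43])
total([1, 20, 40, 6, 1, 39, 43]) = 1 + total([20, 40, 6, 1, 39, 43])
total([20, 40, 6, 1, 39, 43]) = 20 + total([40, 6, 1, 39, 43])
total([40, 6, 1, 39, 43]) = 40 + total([6, 1, 39, 43])
total([6, 1, 39, 43]) = 6 + total([1, 39, 43])
total([1, 39, 43]) = 1 + total([39, 43])
total([39, 43]) = 39 + total([43])
total([43]) = 43 + total([])
total([]) = 0  (base case)
Total: 20 + 1 + 20 + 40 + 6 + 1 + 39 + 43 + 0 = 170

170


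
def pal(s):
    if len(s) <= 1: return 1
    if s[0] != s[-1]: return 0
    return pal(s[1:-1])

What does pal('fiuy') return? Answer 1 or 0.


pal('fiuy'): s[0]='f' != s[-1]='y' -> return 0
Result: 0 (not a palindrome)

0


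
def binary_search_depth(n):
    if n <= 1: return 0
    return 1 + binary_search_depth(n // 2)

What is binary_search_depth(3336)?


3336 / 2 = 1668
1668 / 2 = 834
834 / 2 = 417
417 / 2 = 208
208 / 2 = 104
104 / 2 = 52
52 / 2 = 26
26 / 2 = 13
13 / 2 = 6
6 / 2 = 3
3 / 2 = 1
Reached 1 after 11 halvings

11


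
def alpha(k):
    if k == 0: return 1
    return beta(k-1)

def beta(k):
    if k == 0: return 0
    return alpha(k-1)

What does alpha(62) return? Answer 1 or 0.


alpha(62) = beta(61)
beta(61) = alpha(60)
alpha(60) = beta(59)
beta(59) = alpha(58)
alpha(58) = beta(57)
beta(57) = alpha(56)
alpha(56) = beta(55)
beta(55) = alpha(54)
alpha(54) = beta(53)
beta(53) = alpha(52)
alpha(52) = beta(51)
beta(51) = alpha(50)
alpha(50) = beta(49)
beta(49) = alpha(48)
alpha(48) = beta(47)
beta(47) = alpha(46)
alpha(46) = beta(45)
beta(45) = alpha(44)
alpha(44) = beta(43)
beta(43) = alpha(42)
alpha(42) = beta(41)
beta(41) = alpha(40)
alpha(40) = beta(39)
beta(39) = alpha(38)
alpha(38) = beta(37)
beta(37) = alpha(36)
alpha(36) = beta(35)
beta(35) = alpha(34)
alpha(34) = beta(33)
beta(33) = alpha(32)
alpha(32) = beta(31)
beta(31) = alpha(30)
alpha(30) = beta(29)
beta(29) = alpha(28)
alpha(28) = beta(27)
beta(27) = alpha(26)
alpha(26) = beta(25)
beta(25) = alpha(24)
alpha(24) = beta(23)
beta(23) = alpha(22)
alpha(22) = beta(21)
beta(21) = alpha(20)
alpha(20) = beta(19)
beta(19) = alpha(18)
alpha(18) = beta(17)
beta(17) = alpha(16)
alpha(16) = beta(15)
beta(15) = alpha(14)
alpha(14) = beta(13)
beta(13) = alpha(12)
alpha(12) = beta(11)
beta(11) = alpha(10)
alpha(10) = beta(9)
beta(9) = alpha(8)
alpha(8) = beta(7)
beta(7) = alpha(6)
alpha(6) = beta(5)
beta(5) = alpha(4)
alpha(4) = beta(3)
beta(3) = alpha(2)
alpha(2) = beta(1)
beta(1) = alpha(0)
alpha(0) = 1  (base case)
Result: 1

1


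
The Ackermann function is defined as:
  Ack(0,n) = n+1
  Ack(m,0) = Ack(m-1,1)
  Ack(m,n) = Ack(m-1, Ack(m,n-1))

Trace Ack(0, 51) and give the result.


Ack(0, 51) = 52
Result: Ack(0, 51) = 52

52


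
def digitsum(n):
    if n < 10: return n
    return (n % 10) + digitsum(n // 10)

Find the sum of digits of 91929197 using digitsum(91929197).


digitsum(91929197) = 7 + digitsum(9192919)
digitsum(9192919) = 9 + digitsum(919291)
digitsum(919291) = 1 + digitsum(91929)
digitsum(91929) = 9 + digitsum(9192)
digitsum(9192) = 2 + digitsum(919)
digitsum(919) = 9 + digitsum(91)
digitsum(91) = 1 + digitsum(9)
digitsum(9) = 9  (base case)
Total: 7 + 9 + 1 + 9 + 2 + 9 + 1 + 9 = 47

47


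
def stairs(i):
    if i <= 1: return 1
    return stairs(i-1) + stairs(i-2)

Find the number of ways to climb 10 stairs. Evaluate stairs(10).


Building up from base cases:
stairs(0) = 1
stairs(1) = 1
stairs(2) = stairs(1) + stairs(0) = 1 + 1 = 2
stairs(3) = stairs(2) + stairs(1) = 2 + 1 = 3
stairs(4) = stairs(3) + stairs(2) = 3 + 2 = 5
stairs(5) = stairs(4) + stairs(3) = 5 + 3 = 8
stairs(6) = stairs(5) + stairs(4) = 8 + 5 = 13
stairs(7) = stairs(6) + stairs(5) = 13 + 8 = 21
stairs(8) = stairs(7) + stairs(6) = 21 + 13 = 34
stairs(9) = stairs(8) + stairs(7) = 34 + 21 = 55
stairs(10) = stairs(9) + stairs(8) = 55 + 34 = 89

89


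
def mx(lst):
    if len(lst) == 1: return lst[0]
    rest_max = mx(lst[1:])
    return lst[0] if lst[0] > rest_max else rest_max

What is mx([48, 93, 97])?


mx([48, 93, 97]): compare 48 with mx([93, 97])
mx([93, 97]): compare 93 with mx([97])
mx([97]) = 97  (base case)
Compare 93 with 97 -> 97
Compare 48 with 97 -> 97

97


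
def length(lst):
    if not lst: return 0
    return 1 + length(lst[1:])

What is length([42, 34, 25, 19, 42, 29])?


length([42, 34, 25, 19, 42, 29]) = 1 + length([34, 25, 19, 42, 29])
length([34, 25, 19, 42, 29]) = 1 + length([25, 19, 42, 29])
length([25, 19, 42, 29]) = 1 + length([19, 42, 29])
length([19, 42, 29]) = 1 + length([42, 29])
length([42, 29]) = 1 + length([29])
length([29]) = 1 + length([])
length([]) = 0  (base case)
Unwinding: 1 + 1 + 1 + 1 + 1 + 1 + 0 = 6

6


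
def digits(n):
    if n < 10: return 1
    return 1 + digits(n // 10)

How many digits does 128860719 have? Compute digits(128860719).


digits(128860719) = 1 + digits(12886071)
digits(12886071) = 1 + digits(1288607)
digits(1288607) = 1 + digits(128860)
digits(128860) = 1 + digits(12886)
digits(12886) = 1 + digits(1288)
digits(1288) = 1 + digits(128)
digits(128) = 1 + digits(12)
digits(12) = 1 + digits(1)
digits(1) = 1  (base case: 1 < 10)
Unwinding: 1 + 1 + 1 + 1 + 1 + 1 + 1 + 1 + 1 = 9

9


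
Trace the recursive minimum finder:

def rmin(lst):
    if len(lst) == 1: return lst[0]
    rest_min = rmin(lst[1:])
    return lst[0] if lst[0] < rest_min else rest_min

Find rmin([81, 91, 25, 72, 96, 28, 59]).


rmin([81, 91, 25, 72, 96, 28, 59]): compare 81 with rmin([91, 25, 72, 96, 28, 59])
rmin([91, 25, 72, 96, 28, 59]): compare 91 with rmin([25, 72, 96, 28, 59])
rmin([25, 72, 96, 28, 59]): compare 25 with rmin([72, 96, 28, 59])
rmin([72, 96, 28, 59]): compare 72 with rmin([96, 28, 59])
rmin([96, 28, 59]): compare 96 with rmin([28, 59])
rmin([28, 59]): compare 28 with rmin([59])
rmin([59]) = 59  (base case)
Compare 28 with 59 -> 28
Compare 96 with 28 -> 28
Compare 72 with 28 -> 28
Compare 25 with 28 -> 25
Compare 91 with 25 -> 25
Compare 81 with 25 -> 25

25


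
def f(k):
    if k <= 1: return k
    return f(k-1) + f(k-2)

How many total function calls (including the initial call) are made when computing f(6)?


Let C(n) = total calls for f(n)
C(0) = 1, C(1) = 1
C(2) = 1 + C(1) + C(0) = 1 + 1 + 1 = 3
C(3) = 1 + C(2) + C(1) = 1 + 3 + 1 = 5
C(4) = 1 + C(3) + C(2) = 1 + 5 + 3 = 9
C(5) = 1 + C(4) + C(3) = 1 + 9 + 5 = 15
C(6) = 1 + C(5) + C(4) = 1 + 15 + 9 = 25

25


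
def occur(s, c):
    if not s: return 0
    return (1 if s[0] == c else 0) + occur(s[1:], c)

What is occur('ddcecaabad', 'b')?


s[0]='d' != 'b' -> 0
s[0]='d' != 'b' -> 0
s[0]='c' != 'b' -> 0
s[0]='e' != 'b' -> 0
s[0]='c' != 'b' -> 0
s[0]='a' != 'b' -> 0
s[0]='a' != 'b' -> 0
s[0]='b' == 'b' -> 1
s[0]='a' != 'b' -> 0
s[0]='d' != 'b' -> 0
Sum: 0 + 0 + 0 + 0 + 0 + 0 + 0 + 1 + 0 + 0 = 1

1


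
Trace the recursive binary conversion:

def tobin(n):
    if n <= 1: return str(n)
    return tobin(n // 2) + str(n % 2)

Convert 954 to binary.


tobin(954) = tobin(477) + '0'
tobin(477) = tobin(238) + '1'
tobin(238) = tobin(119) + '0'
tobin(119) = tobin(59) + '1'
tobin(59) = tobin(29) + '1'
tobin(29) = tobin(14) + '1'
tobin(14) = tobin(7) + '0'
tobin(7) = tobin(3) + '1'
tobin(3) = tobin(1) + '1'
tobin(1) = '1'  (base case)
Concatenating: '1' + '1' + '1' + '0' + '1' + '1' + '1' + '0' + '1' + '0' = '1110111010'

1110111010


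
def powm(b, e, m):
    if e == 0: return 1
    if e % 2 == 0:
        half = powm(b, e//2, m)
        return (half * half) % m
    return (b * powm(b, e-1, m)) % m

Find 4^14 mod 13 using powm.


powm(4, 14, 13): e is even, compute powm(4, 7, 13)
  powm(4, 7, 13): e is odd, compute powm(4, 6, 13)
    powm(4, 6, 13): e is even, compute powm(4, 3, 13)
      powm(4, 3, 13): e is odd, compute powm(4, 2, 13)
        powm(4, 2, 13): e is even, compute powm(4, 1, 13)
          powm(4, 1, 13): e is odd, compute powm(4, 0, 13)
          powm(4, 0, 13) = 1
          (4 * 1) % 13 = 4
        half=4, (4*4) % 13 = 3
      (4 * 3) % 13 = 12
    half=12, (12*12) % 13 = 1
  (4 * 1) % 13 = 4
half=4, (4*4) % 13 = 3

3


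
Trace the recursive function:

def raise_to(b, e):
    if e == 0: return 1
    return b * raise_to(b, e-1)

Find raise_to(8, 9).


raise_to(8, 9)
= 8 * raise_to(8, 8)
= 8 * 8 * raise_to(8, 7)
= 8 * 8 * 8 * raise_to(8, 6)
= 8 * 8 * 8 * 8 * raise_to(8, 5)
= 8 * 8 * 8 * 8 * 8 * raise_to(8, 4)
= 8 * 8 * 8 * 8 * 8 * 8 * raise_to(8, 3)
= 8 * 8 * 8 * 8 * 8 * 8 * 8 * raise_to(8, 2)
= 8 * 8 * 8 * 8 * 8 * 8 * 8 * 8 * raise_to(8, 1)
= 8 * 8 * 8 * 8 * 8 * 8 * 8 * 8 * 8 * raise_to(8, 0)
= 8 * 8 * 8 * 8 * 8 * 8 * 8 * 8 * 8 * 1
= 134217728

134217728


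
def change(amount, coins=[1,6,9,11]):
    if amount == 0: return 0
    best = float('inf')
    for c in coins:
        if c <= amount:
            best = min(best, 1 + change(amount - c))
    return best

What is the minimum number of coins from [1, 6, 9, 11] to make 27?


Building up with DP:
change(0) = 0
change(1) = min(1+change(0)=1+0=1) = 1
change(2) = min(1+change(1)=1+1=2) = 2
change(3) = min(1+change(2)=1+2=3) = 3
change(4) = min(1+change(3)=1+3=4) = 4
change(5) = min(1+change(4)=1+4=5) = 5
change(6) = min(1+change(5)=1+5=6, 1+change(0)=1+0=1) = 1
change(7) = min(1+change(6)=1+1=2, 1+change(1)=1+1=2) = 2
change(8) = min(1+change(7)=1+2=3, 1+change(2)=1+2=3) = 3
change(9) = min(1+change(8)=1+3=4, 1+change(3)=1+3=4, 1+change(0)=1+0=1) = 1
change(10) = min(1+change(9)=1+1=2, 1+change(4)=1+4=5, 1+change(1)=1+1=2) = 2
change(11) = min(1+change(10)=1+2=3, 1+change(5)=1+5=6, 1+change(2)=1+2=3, 1+change(0)=1+0=1) = 1
change(12) = min(1+change(11)=1+1=2, 1+change(6)=1+1=2, 1+change(3)=1+3=4, 1+change(1)=1+1=2) = 2
change(13) = min(1+change(12)=1+2=3, 1+change(7)=1+2=3, 1+change(4)=1+4=5, 1+change(2)=1+2=3) = 3
change(14) = min(1+change(13)=1+3=4, 1+change(8)=1+3=4, 1+change(5)=1+5=6, 1+change(3)=1+3=4) = 4
change(15) = min(1+change(14)=1+4=5, 1+change(9)=1+1=2, 1+change(6)=1+1=2, 1+change(4)=1+4=5) = 2
change(16) = min(1+change(15)=1+2=3, 1+change(10)=1+2=3, 1+change(7)=1+2=3, 1+change(5)=1+5=6) = 3
change(17) = min(1+change(16)=1+3=4, 1+change(11)=1+1=2, 1+change(8)=1+3=4, 1+change(6)=1+1=2) = 2
change(18) = min(1+change(17)=1+2=3, 1+change(12)=1+2=3, 1+change(9)=1+1=2, 1+change(7)=1+2=3) = 2
change(19) = min(1+change(18)=1+2=3, 1+change(13)=1+3=4, 1+change(10)=1+2=3, 1+change(8)=1+3=4) = 3
change(20) = min(1+change(19)=1+3=4, 1+change(14)=1+4=5, 1+change(11)=1+1=2, 1+change(9)=1+1=2) = 2
change(21) = min(1+change(20)=1+2=3, 1+change(15)=1+2=3, 1+change(12)=1+2=3, 1+change(10)=1+2=3) = 3
change(22) = min(1+change(21)=1+3=4, 1+change(16)=1+3=4, 1+change(13)=1+3=4, 1+change(11)=1+1=2) = 2
change(23) = min(1+change(22)=1+2=3, 1+change(17)=1+2=3, 1+change(14)=1+4=5, 1+change(12)=1+2=3) = 3
change(24) = min(1+change(23)=1+3=4, 1+change(18)=1+2=3, 1+change(15)=1+2=3, 1+change(13)=1+3=4) = 3
change(25) = min(1+change(24)=1+3=4, 1+change(19)=1+3=4, 1+change(16)=1+3=4, 1+change(14)=1+4=5) = 4
change(26) = min(1+change(25)=1+4=5, 1+change(20)=1+2=3, 1+change(17)=1+2=3, 1+change(15)=1+2=3) = 3
change(27) = min(1+change(26)=1+3=4, 1+change(21)=1+3=4, 1+change(18)=1+2=3, 1+change(16)=1+3=4) = 3

3


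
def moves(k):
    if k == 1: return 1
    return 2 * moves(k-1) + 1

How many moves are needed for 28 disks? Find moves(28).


moves(28) = 2 * moves(27) + 1
moves(27) = 2 * moves(26) + 1
moves(26) = 2 * moves(25) + 1
moves(25) = 2 * moves(24) + 1
moves(24) = 2 * moves(23) + 1
moves(23) = 2 * moves(22) + 1
moves(22) = 2 * moves(21) + 1
moves(21) = 2 * moves(20) + 1
moves(20) = 2 * moves(19) + 1
moves(19) = 2 * moves(18) + 1
moves(18) = 2 * moves(17) + 1
moves(17) = 2 * moves(16) + 1
moves(16) = 2 * moves(15) + 1
moves(15) = 2 * moves(14) + 1
moves(14) = 2 * moves(13) + 1
moves(13) = 2 * moves(12) + 1
moves(12) = 2 * moves(11) + 1
moves(11) = 2 * moves(10) + 1
moves(10) = 2 * moves(9) + 1
moves(9) = 2 * moves(8) + 1
moves(8) = 2 * moves(7) + 1
moves(7) = 2 * moves(6) + 1
moves(6) = 2 * moves(5) + 1
moves(5) = 2 * moves(4) + 1
moves(4) = 2 * moves(3) + 1
moves(3) = 2 * moves(2) + 1
moves(2) = 2 * moves(1) + 1
moves(1) = 1  (base case)
moves(2) = 2 * 1 + 1 = 3
moves(3) = 2 * 3 + 1 = 7
moves(4) = 2 * 7 + 1 = 15
moves(5) = 2 * 15 + 1 = 31
moves(6) = 2 * 31 + 1 = 63
moves(7) = 2 * 63 + 1 = 127
moves(8) = 2 * 127 + 1 = 255
moves(9) = 2 * 255 + 1 = 511
moves(10) = 2 * 511 + 1 = 1023
moves(11) = 2 * 1023 + 1 = 2047
moves(12) = 2 * 2047 + 1 = 4095
moves(13) = 2 * 4095 + 1 = 8191
moves(14) = 2 * 8191 + 1 = 16383
moves(15) = 2 * 16383 + 1 = 32767
moves(16) = 2 * 32767 + 1 = 65535
moves(17) = 2 * 65535 + 1 = 131071
moves(18) = 2 * 131071 + 1 = 262143
moves(19) = 2 * 262143 + 1 = 524287
moves(20) = 2 * 524287 + 1 = 1048575
moves(21) = 2 * 1048575 + 1 = 2097151
moves(22) = 2 * 2097151 + 1 = 4194303
moves(23) = 2 * 4194303 + 1 = 8388607
moves(24) = 2 * 8388607 + 1 = 16777215
moves(25) = 2 * 16777215 + 1 = 33554431
moves(26) = 2 * 33554431 + 1 = 67108863
moves(27) = 2 * 67108863 + 1 = 134217727
moves(28) = 2 * 134217727 + 1 = 268435455

268435455


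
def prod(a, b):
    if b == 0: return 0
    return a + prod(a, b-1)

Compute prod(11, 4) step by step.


prod(11, 4) = 11 + prod(11, 3)
prod(11, 3) = 11 + prod(11, 2)
prod(11, 2) = 11 + prod(11, 1)
prod(11, 1) = 11 + prod(11, 0)
prod(11, 0) = 0  (base case)
Total: 11 + 11 + 11 + 11 + 0 = 44

44


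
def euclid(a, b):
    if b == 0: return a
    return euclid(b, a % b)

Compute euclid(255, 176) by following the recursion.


euclid(255, 176) = euclid(176, 79)
euclid(176, 79) = euclid(79, 18)
euclid(79, 18) = euclid(18, 7)
euclid(18, 7) = euclid(7, 4)
euclid(7, 4) = euclid(4, 3)
euclid(4, 3) = euclid(3, 1)
euclid(3, 1) = euclid(1, 0)
euclid(1, 0) = 1  (base case)

1


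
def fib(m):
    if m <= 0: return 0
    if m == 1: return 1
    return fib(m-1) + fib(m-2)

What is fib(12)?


Computing fib(12) bottom-up:
fib(0) = 0
fib(1) = 1
fib(2) = fib(1) + fib(0) = 1 + 0 = 1
fib(3) = fib(2) + fib(1) = 1 + 1 = 2
fib(4) = fib(3) + fib(2) = 2 + 1 = 3
fib(5) = fib(4) + fib(3) = 3 + 2 = 5
fib(6) = fib(5) + fib(4) = 5 + 3 = 8
fib(7) = fib(6) + fib(5) = 8 + 5 = 13
fib(8) = fib(7) + fib(6) = 13 + 8 = 21
fib(9) = fib(8) + fib(7) = 21 + 13 = 34
fib(10) = fib(9) + fib(8) = 34 + 21 = 55
fib(11) = fib(10) + fib(9) = 55 + 34 = 89
fib(12) = fib(11) + fib(10) = 89 + 55 = 144

144


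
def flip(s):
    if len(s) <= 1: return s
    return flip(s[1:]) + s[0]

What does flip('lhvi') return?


flip('lhvi') = flip('hvi') + 'l'
flip('hvi') = flip('vi') + 'h'
flip('vi') = flip('i') + 'v'
flip('i') = 'i'  (base case)
Concatenating: 'i' + 'v' + 'h' + 'l' = 'ivhl'

ivhl


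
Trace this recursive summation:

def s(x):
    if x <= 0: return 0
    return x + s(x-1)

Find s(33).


s(33)
= 33 + 32 + 31 + 30 + 29 + 28 + 27 + 26 + 25 + 24 + 23 + 22 + 21 + 20 + 19 + 18 + 17 + 16 + 15 + 14 + 13 + 12 + 11 + 10 + 9 + 8 + 7 + 6 + 5 + 4 + 3 + 2 + 1 + s(0)
= 33 + 32 + 31 + 30 + 29 + 28 + 27 + 26 + 25 + 24 + 23 + 22 + 21 + 20 + 19 + 18 + 17 + 16 + 15 + 14 + 13 + 12 + 11 + 10 + 9 + 8 + 7 + 6 + 5 + 4 + 3 + 2 + 1 + 0
= 561

561


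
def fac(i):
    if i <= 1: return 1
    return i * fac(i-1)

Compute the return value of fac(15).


fac(15)
= 15 * fac(14)
= 15 * 14 * fac(13)
= 15 * 14 * 13 * fac(12)
= 15 * 14 * 13 * 12 * fac(11)
= 15 * 14 * 13 * 12 * 11 * fac(10)
= 15 * 14 * 13 * 12 * 11 * 10 * fac(9)
= 15 * 14 * 13 * 12 * 11 * 10 * 9 * fac(8)
= 15 * 14 * 13 * 12 * 11 * 10 * 9 * 8 * fac(7)
= 15 * 14 * 13 * 12 * 11 * 10 * 9 * 8 * 7 * fac(6)
= 15 * 14 * 13 * 12 * 11 * 10 * 9 * 8 * 7 * 6 * fac(5)
= 15 * 14 * 13 * 12 * 11 * 10 * 9 * 8 * 7 * 6 * 5 * fac(4)
= 15 * 14 * 13 * 12 * 11 * 10 * 9 * 8 * 7 * 6 * 5 * 4 * fac(3)
= 15 * 14 * 13 * 12 * 11 * 10 * 9 * 8 * 7 * 6 * 5 * 4 * 3 * fac(2)
= 15 * 14 * 13 * 12 * 11 * 10 * 9 * 8 * 7 * 6 * 5 * 4 * 3 * 2 * fac(1)
= 15 * 14 * 13 * 12 * 11 * 10 * 9 * 8 * 7 * 6 * 5 * 4 * 3 * 2 * 1
= 1307674368000

1307674368000


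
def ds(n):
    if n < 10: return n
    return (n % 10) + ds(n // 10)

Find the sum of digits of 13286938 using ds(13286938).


ds(13286938) = 8 + ds(1328693)
ds(1328693) = 3 + ds(132869)
ds(132869) = 9 + ds(13286)
ds(13286) = 6 + ds(1328)
ds(1328) = 8 + ds(132)
ds(132) = 2 + ds(13)
ds(13) = 3 + ds(1)
ds(1) = 1  (base case)
Total: 8 + 3 + 9 + 6 + 8 + 2 + 3 + 1 = 40

40


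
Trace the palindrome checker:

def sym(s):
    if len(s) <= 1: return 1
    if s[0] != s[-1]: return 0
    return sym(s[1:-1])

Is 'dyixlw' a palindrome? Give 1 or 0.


sym('dyixlw'): s[0]='d' != s[-1]='w' -> return 0
Result: 0 (not a palindrome)

0


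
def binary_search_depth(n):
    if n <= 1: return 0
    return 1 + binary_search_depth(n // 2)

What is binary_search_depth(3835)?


3835 / 2 = 1917
1917 / 2 = 958
958 / 2 = 479
479 / 2 = 239
239 / 2 = 119
119 / 2 = 59
59 / 2 = 29
29 / 2 = 14
14 / 2 = 7
7 / 2 = 3
3 / 2 = 1
Reached 1 after 11 halvings

11


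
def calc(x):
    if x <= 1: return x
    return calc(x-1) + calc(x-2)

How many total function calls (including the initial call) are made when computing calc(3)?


Let C(n) = total calls for calc(n)
C(0) = 1, C(1) = 1
C(2) = 1 + C(1) + C(0) = 1 + 1 + 1 = 3
C(3) = 1 + C(2) + C(1) = 1 + 3 + 1 = 5

5


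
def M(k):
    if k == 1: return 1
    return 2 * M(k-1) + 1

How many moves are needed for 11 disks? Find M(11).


M(11) = 2 * M(10) + 1
M(10) = 2 * M(9) + 1
M(9) = 2 * M(8) + 1
M(8) = 2 * M(7) + 1
M(7) = 2 * M(6) + 1
M(6) = 2 * M(5) + 1
M(5) = 2 * M(4) + 1
M(4) = 2 * M(3) + 1
M(3) = 2 * M(2) + 1
M(2) = 2 * M(1) + 1
M(1) = 1  (base case)
M(2) = 2 * 1 + 1 = 3
M(3) = 2 * 3 + 1 = 7
M(4) = 2 * 7 + 1 = 15
M(5) = 2 * 15 + 1 = 31
M(6) = 2 * 31 + 1 = 63
M(7) = 2 * 63 + 1 = 127
M(8) = 2 * 127 + 1 = 255
M(9) = 2 * 255 + 1 = 511
M(10) = 2 * 511 + 1 = 1023
M(11) = 2 * 1023 + 1 = 2047

2047


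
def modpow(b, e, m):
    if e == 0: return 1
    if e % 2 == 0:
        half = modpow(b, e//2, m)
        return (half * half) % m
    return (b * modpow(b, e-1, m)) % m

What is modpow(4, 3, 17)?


modpow(4, 3, 17): e is odd, compute modpow(4, 2, 17)
  modpow(4, 2, 17): e is even, compute modpow(4, 1, 17)
    modpow(4, 1, 17): e is odd, compute modpow(4, 0, 17)
      modpow(4, 0, 17) = 1
    (4 * 1) % 17 = 4
  half=4, (4*4) % 17 = 16
(4 * 16) % 17 = 13

13


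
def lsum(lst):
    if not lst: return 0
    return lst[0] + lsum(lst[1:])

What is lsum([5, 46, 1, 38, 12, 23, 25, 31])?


lsum([5, 46, 1, 38, 12, 23, 25, 31]) = 5 + lsum([46, 1, 38, 12, 23, 25, 31])
lsum([46, 1, 38, 12, 23, 25, 31]) = 46 + lsum([1, 38, 12, 23, 25, 31])
lsum([1, 38, 12, 23, 25, 31]) = 1 + lsum([38, 12, 23, 25, 31])
lsum([38, 12, 23, 25, 31]) = 38 + lsum([12, 23, 25, 31])
lsum([12, 23, 25, 31]) = 12 + lsum([23, 25, 31])
lsum([23, 25, 31]) = 23 + lsum([25, 31])
lsum([25, 31]) = 25 + lsum([31])
lsum([31]) = 31 + lsum([])
lsum([]) = 0  (base case)
Total: 5 + 46 + 1 + 38 + 12 + 23 + 25 + 31 + 0 = 181

181


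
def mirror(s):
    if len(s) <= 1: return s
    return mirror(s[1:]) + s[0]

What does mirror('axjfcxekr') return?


mirror('axjfcxekr') = mirror('xjfcxekr') + 'a'
mirror('xjfcxekr') = mirror('jfcxekr') + 'x'
mirror('jfcxekr') = mirror('fcxekr') + 'j'
mirror('fcxekr') = mirror('cxekr') + 'f'
mirror('cxekr') = mirror('xekr') + 'c'
mirror('xekr') = mirror('ekr') + 'x'
mirror('ekr') = mirror('kr') + 'e'
mirror('kr') = mirror('r') + 'k'
mirror('r') = 'r'  (base case)
Concatenating: 'r' + 'k' + 'e' + 'x' + 'c' + 'f' + 'j' + 'x' + 'a' = 'rkexcfjxa'

rkexcfjxa


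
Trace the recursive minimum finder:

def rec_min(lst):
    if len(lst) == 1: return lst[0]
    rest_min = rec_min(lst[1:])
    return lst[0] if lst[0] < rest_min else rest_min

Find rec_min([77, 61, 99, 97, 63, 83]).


rec_min([77, 61, 99, 97, 63, 83]): compare 77 with rec_min([61, 99, 97, 63, 83])
rec_min([61, 99, 97, 63, 83]): compare 61 with rec_min([99, 97, 63, 83])
rec_min([99, 97, 63, 83]): compare 99 with rec_min([97, 63, 83])
rec_min([97, 63, 83]): compare 97 with rec_min([63, 83])
rec_min([63, 83]): compare 63 with rec_min([83])
rec_min([83]) = 83  (base case)
Compare 63 with 83 -> 63
Compare 97 with 63 -> 63
Compare 99 with 63 -> 63
Compare 61 with 63 -> 61
Compare 77 with 61 -> 61

61


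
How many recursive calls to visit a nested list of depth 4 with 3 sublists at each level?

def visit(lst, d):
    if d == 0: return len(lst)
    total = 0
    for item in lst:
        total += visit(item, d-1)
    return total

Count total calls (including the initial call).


At depth 0 (root): 1 call
At depth 1: each of 1 parents calls visit on 3 children = 3 calls
At depth 2: each of 3 parents calls visit on 3 children = 9 calls
At depth 3: each of 9 parents calls visit on 3 children = 27 calls
At depth 4: each of 27 parents calls visit on 3 children = 81 calls
Total: 1 + 3 + 9 + 27 + 81 = 121

121


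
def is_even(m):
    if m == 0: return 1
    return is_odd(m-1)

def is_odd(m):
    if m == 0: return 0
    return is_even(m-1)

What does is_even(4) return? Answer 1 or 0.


is_even(4) = is_odd(3)
is_odd(3) = is_even(2)
is_even(2) = is_odd(1)
is_odd(1) = is_even(0)
is_even(0) = 1  (base case)
Result: 1

1


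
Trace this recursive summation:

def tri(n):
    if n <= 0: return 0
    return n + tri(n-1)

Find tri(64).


tri(64)
= 64 + 63 + 62 + 61 + 60 + 59 + 58 + 57 + 56 + 55 + 54 + 53 + 52 + 51 + 50 + 49 + 48 + 47 + 46 + 45 + 44 + 43 + 42 + 41 + 40 + 39 + 38 + 37 + 36 + 35 + 34 + 33 + 32 + 31 + 30 + 29 + 28 + 27 + 26 + 25 + 24 + 23 + 22 + 21 + 20 + 19 + 18 + 17 + 16 + 15 + 14 + 13 + 12 + 11 + 10 + 9 + 8 + 7 + 6 + 5 + 4 + 3 + 2 + 1 + tri(0)
= 64 + 63 + 62 + 61 + 60 + 59 + 58 + 57 + 56 + 55 + 54 + 53 + 52 + 51 + 50 + 49 + 48 + 47 + 46 + 45 + 44 + 43 + 42 + 41 + 40 + 39 + 38 + 37 + 36 + 35 + 34 + 33 + 32 + 31 + 30 + 29 + 28 + 27 + 26 + 25 + 24 + 23 + 22 + 21 + 20 + 19 + 18 + 17 + 16 + 15 + 14 + 13 + 12 + 11 + 10 + 9 + 8 + 7 + 6 + 5 + 4 + 3 + 2 + 1 + 0
= 2080

2080


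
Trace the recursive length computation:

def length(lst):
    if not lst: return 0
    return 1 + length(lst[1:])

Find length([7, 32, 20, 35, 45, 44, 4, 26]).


length([7, 32, 20, 35, 45, 44, 4, 26]) = 1 + length([32, 20, 35, 45, 44, 4, 26])
length([32, 20, 35, 45, 44, 4, 26]) = 1 + length([20, 35, 45, 44, 4, 26])
length([20, 35, 45, 44, 4, 26]) = 1 + length([35, 45, 44, 4, 26])
length([35, 45, 44, 4, 26]) = 1 + length([45, 44, 4, 26])
length([45, 44, 4, 26]) = 1 + length([44, 4, 26])
length([44, 4, 26]) = 1 + length([4, 26])
length([4, 26]) = 1 + length([26])
length([26]) = 1 + length([])
length([]) = 0  (base case)
Unwinding: 1 + 1 + 1 + 1 + 1 + 1 + 1 + 1 + 0 = 8

8


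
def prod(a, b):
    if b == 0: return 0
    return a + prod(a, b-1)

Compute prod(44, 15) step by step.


prod(44, 15) = 44 + prod(44, 14)
prod(44, 14) = 44 + prod(44, 13)
prod(44, 13) = 44 + prod(44, 12)
prod(44, 12) = 44 + prod(44, 11)
prod(44, 11) = 44 + prod(44, 10)
prod(44, 10) = 44 + prod(44, 9)
prod(44, 9) = 44 + prod(44, 8)
prod(44, 8) = 44 + prod(44, 7)
prod(44, 7) = 44 + prod(44, 6)
prod(44, 6) = 44 + prod(44, 5)
prod(44, 5) = 44 + prod(44, 4)
prod(44, 4) = 44 + prod(44, 3)
prod(44, 3) = 44 + prod(44, 2)
prod(44, 2) = 44 + prod(44, 1)
prod(44, 1) = 44 + prod(44, 0)
prod(44, 0) = 0  (base case)
Total: 44 + 44 + 44 + 44 + 44 + 44 + 44 + 44 + 44 + 44 + 44 + 44 + 44 + 44 + 44 + 0 = 660

660


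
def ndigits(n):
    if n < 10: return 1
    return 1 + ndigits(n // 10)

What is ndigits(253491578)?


ndigits(253491578) = 1 + ndigits(25349157)
ndigits(25349157) = 1 + ndigits(2534915)
ndigits(2534915) = 1 + ndigits(253491)
ndigits(253491) = 1 + ndigits(25349)
ndigits(25349) = 1 + ndigits(2534)
ndigits(2534) = 1 + ndigits(253)
ndigits(253) = 1 + ndigits(25)
ndigits(25) = 1 + ndigits(2)
ndigits(2) = 1  (base case: 2 < 10)
Unwinding: 1 + 1 + 1 + 1 + 1 + 1 + 1 + 1 + 1 = 9

9


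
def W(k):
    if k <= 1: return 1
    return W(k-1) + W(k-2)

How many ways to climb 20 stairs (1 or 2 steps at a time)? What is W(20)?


Building up from base cases:
W(0) = 1
W(1) = 1
W(2) = W(1) + W(0) = 1 + 1 = 2
W(3) = W(2) + W(1) = 2 + 1 = 3
W(4) = W(3) + W(2) = 3 + 2 = 5
W(5) = W(4) + W(3) = 5 + 3 = 8
W(6) = W(5) + W(4) = 8 + 5 = 13
W(7) = W(6) + W(5) = 13 + 8 = 21
W(8) = W(7) + W(6) = 21 + 13 = 34
W(9) = W(8) + W(7) = 34 + 21 = 55
W(10) = W(9) + W(8) = 55 + 34 = 89
W(11) = W(10) + W(9) = 89 + 55 = 144
W(12) = W(11) + W(10) = 144 + 89 = 233
W(13) = W(12) + W(11) = 233 + 144 = 377
W(14) = W(13) + W(12) = 377 + 233 = 610
W(15) = W(14) + W(13) = 610 + 377 = 987
W(16) = W(15) + W(14) = 987 + 610 = 1597
W(17) = W(16) + W(15) = 1597 + 987 = 2584
W(18) = W(17) + W(16) = 2584 + 1597 = 4181
W(19) = W(18) + W(17) = 4181 + 2584 = 6765
W(20) = W(19) + W(18) = 6765 + 4181 = 10946

10946


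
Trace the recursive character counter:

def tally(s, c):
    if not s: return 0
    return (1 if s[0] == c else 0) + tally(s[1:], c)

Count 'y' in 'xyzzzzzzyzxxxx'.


s[0]='x' != 'y' -> 0
s[0]='y' == 'y' -> 1
s[0]='z' != 'y' -> 0
s[0]='z' != 'y' -> 0
s[0]='z' != 'y' -> 0
s[0]='z' != 'y' -> 0
s[0]='z' != 'y' -> 0
s[0]='z' != 'y' -> 0
s[0]='y' == 'y' -> 1
s[0]='z' != 'y' -> 0
s[0]='x' != 'y' -> 0
s[0]='x' != 'y' -> 0
s[0]='x' != 'y' -> 0
s[0]='x' != 'y' -> 0
Sum: 0 + 1 + 0 + 0 + 0 + 0 + 0 + 0 + 1 + 0 + 0 + 0 + 0 + 0 = 2

2


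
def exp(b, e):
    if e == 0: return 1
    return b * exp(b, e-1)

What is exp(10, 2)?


exp(10, 2)
= 10 * exp(10, 1)
= 10 * 10 * exp(10, 0)
= 10 * 10 * 1
= 100

100


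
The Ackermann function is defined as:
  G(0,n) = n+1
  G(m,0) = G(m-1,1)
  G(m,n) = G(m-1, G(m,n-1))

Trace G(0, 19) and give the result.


G(0, 19) = 20
Result: G(0, 19) = 20

20


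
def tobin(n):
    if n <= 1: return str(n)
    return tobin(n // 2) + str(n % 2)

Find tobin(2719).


tobin(2719) = tobin(1359) + '1'
tobin(1359) = tobin(679) + '1'
tobin(679) = tobin(339) + '1'
tobin(339) = tobin(169) + '1'
tobin(169) = tobin(84) + '1'
tobin(84) = tobin(42) + '0'
tobin(42) = tobin(21) + '0'
tobin(21) = tobin(10) + '1'
tobin(10) = tobin(5) + '0'
tobin(5) = tobin(2) + '1'
tobin(2) = tobin(1) + '0'
tobin(1) = '1'  (base case)
Concatenating: '1' + '0' + '1' + '0' + '1' + '0' + '0' + '1' + '1' + '1' + '1' + '1' = '101010011111'

101010011111


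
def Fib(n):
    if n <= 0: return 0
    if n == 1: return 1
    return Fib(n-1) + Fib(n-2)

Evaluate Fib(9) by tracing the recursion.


Computing Fib(9) bottom-up:
Fib(0) = 0
Fib(1) = 1
Fib(2) = Fib(1) + Fib(0) = 1 + 0 = 1
Fib(3) = Fib(2) + Fib(1) = 1 + 1 = 2
Fib(4) = Fib(3) + Fib(2) = 2 + 1 = 3
Fib(5) = Fib(4) + Fib(3) = 3 + 2 = 5
Fib(6) = Fib(5) + Fib(4) = 5 + 3 = 8
Fib(7) = Fib(6) + Fib(5) = 8 + 5 = 13
Fib(8) = Fib(7) + Fib(6) = 13 + 8 = 21
Fib(9) = Fib(8) + Fib(7) = 21 + 13 = 34

34


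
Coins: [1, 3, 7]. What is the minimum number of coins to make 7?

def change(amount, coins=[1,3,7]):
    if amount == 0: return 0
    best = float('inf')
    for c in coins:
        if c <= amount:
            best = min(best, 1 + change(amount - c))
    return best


Building up with DP:
change(0) = 0
change(1) = min(1+change(0)=1+0=1) = 1
change(2) = min(1+change(1)=1+1=2) = 2
change(3) = min(1+change(2)=1+2=3, 1+change(0)=1+0=1) = 1
change(4) = min(1+change(3)=1+1=2, 1+change(1)=1+1=2) = 2
change(5) = min(1+change(4)=1+2=3, 1+change(2)=1+2=3) = 3
change(6) = min(1+change(5)=1+3=4, 1+change(3)=1+1=2) = 2
change(7) = min(1+change(6)=1+2=3, 1+change(4)=1+2=3, 1+change(0)=1+0=1) = 1

1


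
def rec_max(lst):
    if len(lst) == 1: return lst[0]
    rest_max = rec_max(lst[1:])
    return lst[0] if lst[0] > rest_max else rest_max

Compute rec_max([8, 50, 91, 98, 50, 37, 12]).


rec_max([8, 50, 91, 98, 50, 37, 12]): compare 8 with rec_max([50, 91, 98, 50, 37, 12])
rec_max([50, 91, 98, 50, 37, 12]): compare 50 with rec_max([91, 98, 50, 37, 12])
rec_max([91, 98, 50, 37, 12]): compare 91 with rec_max([98, 50, 37, 12])
rec_max([98, 50, 37, 12]): compare 98 with rec_max([50, 37, 12])
rec_max([50, 37, 12]): compare 50 with rec_max([37, 12])
rec_max([37, 12]): compare 37 with rec_max([12])
rec_max([12]) = 12  (base case)
Compare 37 with 12 -> 37
Compare 50 with 37 -> 50
Compare 98 with 50 -> 98
Compare 91 with 98 -> 98
Compare 50 with 98 -> 98
Compare 8 with 98 -> 98

98


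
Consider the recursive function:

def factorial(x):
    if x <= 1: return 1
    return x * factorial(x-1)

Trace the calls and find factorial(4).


factorial(4)
= 4 * factorial(3)
= 4 * 3 * factorial(2)
= 4 * 3 * 2 * factorial(1)
= 4 * 3 * 2 * 1
= 24

24


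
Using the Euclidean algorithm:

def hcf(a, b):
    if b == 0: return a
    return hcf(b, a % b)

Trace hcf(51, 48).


hcf(51, 48) = hcf(48, 3)
hcf(48, 3) = hcf(3, 0)
hcf(3, 0) = 3  (base case)

3


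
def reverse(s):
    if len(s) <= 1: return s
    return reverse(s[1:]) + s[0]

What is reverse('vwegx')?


reverse('vwegx') = reverse('wegx') + 'v'
reverse('wegx') = reverse('egx') + 'w'
reverse('egx') = reverse('gx') + 'e'
reverse('gx') = reverse('x') + 'g'
reverse('x') = 'x'  (base case)
Concatenating: 'x' + 'g' + 'e' + 'w' + 'v' = 'xgewv'

xgewv


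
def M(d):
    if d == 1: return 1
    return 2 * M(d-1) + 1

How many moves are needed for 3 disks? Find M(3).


M(3) = 2 * M(2) + 1
M(2) = 2 * M(1) + 1
M(1) = 1  (base case)
M(2) = 2 * 1 + 1 = 3
M(3) = 2 * 3 + 1 = 7

7


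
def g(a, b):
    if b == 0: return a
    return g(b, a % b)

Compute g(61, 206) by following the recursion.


g(61, 206) = g(206, 61)
g(206, 61) = g(61, 23)
g(61, 23) = g(23, 15)
g(23, 15) = g(15, 8)
g(15, 8) = g(8, 7)
g(8, 7) = g(7, 1)
g(7, 1) = g(1, 0)
g(1, 0) = 1  (base case)

1


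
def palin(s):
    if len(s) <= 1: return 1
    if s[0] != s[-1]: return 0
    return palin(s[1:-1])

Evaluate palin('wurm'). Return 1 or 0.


palin('wurm'): s[0]='w' != s[-1]='m' -> return 0
Result: 0 (not a palindrome)

0


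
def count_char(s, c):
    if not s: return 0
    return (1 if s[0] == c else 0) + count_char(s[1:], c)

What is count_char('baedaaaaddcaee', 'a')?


s[0]='b' != 'a' -> 0
s[0]='a' == 'a' -> 1
s[0]='e' != 'a' -> 0
s[0]='d' != 'a' -> 0
s[0]='a' == 'a' -> 1
s[0]='a' == 'a' -> 1
s[0]='a' == 'a' -> 1
s[0]='a' == 'a' -> 1
s[0]='d' != 'a' -> 0
s[0]='d' != 'a' -> 0
s[0]='c' != 'a' -> 0
s[0]='a' == 'a' -> 1
s[0]='e' != 'a' -> 0
s[0]='e' != 'a' -> 0
Sum: 0 + 1 + 0 + 0 + 1 + 1 + 1 + 1 + 0 + 0 + 0 + 1 + 0 + 0 = 6

6


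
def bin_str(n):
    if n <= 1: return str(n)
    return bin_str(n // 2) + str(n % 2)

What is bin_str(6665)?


bin_str(6665) = bin_str(3332) + '1'
bin_str(3332) = bin_str(1666) + '0'
bin_str(1666) = bin_str(833) + '0'
bin_str(833) = bin_str(416) + '1'
bin_str(416) = bin_str(208) + '0'
bin_str(208) = bin_str(104) + '0'
bin_str(104) = bin_str(52) + '0'
bin_str(52) = bin_str(26) + '0'
bin_str(26) = bin_str(13) + '0'
bin_str(13) = bin_str(6) + '1'
bin_str(6) = bin_str(3) + '0'
bin_str(3) = bin_str(1) + '1'
bin_str(1) = '1'  (base case)
Concatenating: '1' + '1' + '0' + '1' + '0' + '0' + '0' + '0' + '0' + '1' + '0' + '0' + '1' = '1101000001001'

1101000001001


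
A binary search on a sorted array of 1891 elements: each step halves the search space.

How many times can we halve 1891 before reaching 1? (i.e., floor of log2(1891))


1891 / 2 = 945
945 / 2 = 472
472 / 2 = 236
236 / 2 = 118
118 / 2 = 59
59 / 2 = 29
29 / 2 = 14
14 / 2 = 7
7 / 2 = 3
3 / 2 = 1
Reached 1 after 10 halvings

10


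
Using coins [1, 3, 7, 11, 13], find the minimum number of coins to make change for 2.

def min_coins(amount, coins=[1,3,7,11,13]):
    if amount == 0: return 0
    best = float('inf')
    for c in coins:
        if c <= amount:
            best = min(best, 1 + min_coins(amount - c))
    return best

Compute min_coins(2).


Building up with DP:
min_coins(0) = 0
min_coins(1) = min(1+min_coins(0)=1+0=1) = 1
min_coins(2) = min(1+min_coins(1)=1+1=2) = 2

2


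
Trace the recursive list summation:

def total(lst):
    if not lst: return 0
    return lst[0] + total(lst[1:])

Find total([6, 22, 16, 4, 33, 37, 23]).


total([6, 22, 16, 4, 33, 37, 23]) = 6 + total([22, 16, 4, 33, 37, 23])
total([22, 16, 4, 33, 37, 23]) = 22 + total([16, 4, 33, 37, 23])
total([16, 4, 33, 37, 23]) = 16 + total([4, 33, 37, 23])
total([4, 33, 37, 23]) = 4 + total([33, 37, 23])
total([33, 37, 23]) = 33 + total([37, 23])
total([37, 23]) = 37 + total([23])
total([23]) = 23 + total([])
total([]) = 0  (base case)
Total: 6 + 22 + 16 + 4 + 33 + 37 + 23 + 0 = 141

141


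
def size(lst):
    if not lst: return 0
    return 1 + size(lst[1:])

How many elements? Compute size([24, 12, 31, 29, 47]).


size([24, 12, 31, 29, 47]) = 1 + size([12, 31, 29, 47])
size([12, 31, 29, 47]) = 1 + size([31, 29, 47])
size([31, 29, 47]) = 1 + size([29, 47])
size([29, 47]) = 1 + size([47])
size([47]) = 1 + size([])
size([]) = 0  (base case)
Unwinding: 1 + 1 + 1 + 1 + 1 + 0 = 5

5


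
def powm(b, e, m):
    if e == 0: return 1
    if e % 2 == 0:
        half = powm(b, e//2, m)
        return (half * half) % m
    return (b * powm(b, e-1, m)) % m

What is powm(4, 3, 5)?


powm(4, 3, 5): e is odd, compute powm(4, 2, 5)
  powm(4, 2, 5): e is even, compute powm(4, 1, 5)
    powm(4, 1, 5): e is odd, compute powm(4, 0, 5)
      powm(4, 0, 5) = 1
    (4 * 1) % 5 = 4
  half=4, (4*4) % 5 = 1
(4 * 1) % 5 = 4

4


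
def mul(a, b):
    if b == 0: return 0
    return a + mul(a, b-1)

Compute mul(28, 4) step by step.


mul(28, 4) = 28 + mul(28, 3)
mul(28, 3) = 28 + mul(28, 2)
mul(28, 2) = 28 + mul(28, 1)
mul(28, 1) = 28 + mul(28, 0)
mul(28, 0) = 0  (base case)
Total: 28 + 28 + 28 + 28 + 0 = 112

112


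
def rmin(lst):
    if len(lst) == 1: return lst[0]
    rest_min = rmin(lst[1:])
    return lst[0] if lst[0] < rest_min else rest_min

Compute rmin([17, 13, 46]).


rmin([17, 13, 46]): compare 17 with rmin([13, 46])
rmin([13, 46]): compare 13 with rmin([46])
rmin([46]) = 46  (base case)
Compare 13 with 46 -> 13
Compare 17 with 13 -> 13

13


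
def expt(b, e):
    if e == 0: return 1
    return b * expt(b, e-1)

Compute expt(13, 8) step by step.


expt(13, 8)
= 13 * expt(13, 7)
= 13 * 13 * expt(13, 6)
= 13 * 13 * 13 * expt(13, 5)
= 13 * 13 * 13 * 13 * expt(13, 4)
= 13 * 13 * 13 * 13 * 13 * expt(13, 3)
= 13 * 13 * 13 * 13 * 13 * 13 * expt(13, 2)
= 13 * 13 * 13 * 13 * 13 * 13 * 13 * expt(13, 1)
= 13 * 13 * 13 * 13 * 13 * 13 * 13 * 13 * expt(13, 0)
= 13 * 13 * 13 * 13 * 13 * 13 * 13 * 13 * 1
= 815730721

815730721


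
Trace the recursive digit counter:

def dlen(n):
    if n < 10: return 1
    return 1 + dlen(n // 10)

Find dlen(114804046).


dlen(114804046) = 1 + dlen(11480404)
dlen(11480404) = 1 + dlen(1148040)
dlen(1148040) = 1 + dlen(114804)
dlen(114804) = 1 + dlen(11480)
dlen(11480) = 1 + dlen(1148)
dlen(1148) = 1 + dlen(114)
dlen(114) = 1 + dlen(11)
dlen(11) = 1 + dlen(1)
dlen(1) = 1  (base case: 1 < 10)
Unwinding: 1 + 1 + 1 + 1 + 1 + 1 + 1 + 1 + 1 = 9

9


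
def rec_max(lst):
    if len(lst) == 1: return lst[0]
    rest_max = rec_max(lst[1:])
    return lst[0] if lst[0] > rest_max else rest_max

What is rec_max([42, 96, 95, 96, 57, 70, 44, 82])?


rec_max([42, 96, 95, 96, 57, 70, 44, 82]): compare 42 with rec_max([96, 95, 96, 57, 70, 44, 82])
rec_max([96, 95, 96, 57, 70, 44, 82]): compare 96 with rec_max([95, 96, 57, 70, 44, 82])
rec_max([95, 96, 57, 70, 44, 82]): compare 95 with rec_max([96, 57, 70, 44, 82])
rec_max([96, 57, 70, 44, 82]): compare 96 with rec_max([57, 70, 44, 82])
rec_max([57, 70, 44, 82]): compare 57 with rec_max([70, 44, 82])
rec_max([70, 44, 82]): compare 70 with rec_max([44, 82])
rec_max([44, 82]): compare 44 with rec_max([82])
rec_max([82]) = 82  (base case)
Compare 44 with 82 -> 82
Compare 70 with 82 -> 82
Compare 57 with 82 -> 82
Compare 96 with 82 -> 96
Compare 95 with 96 -> 96
Compare 96 with 96 -> 96
Compare 42 with 96 -> 96

96


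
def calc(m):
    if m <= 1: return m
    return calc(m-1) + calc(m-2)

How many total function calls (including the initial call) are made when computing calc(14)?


Let C(n) = total calls for calc(n)
C(0) = 1, C(1) = 1
C(2) = 1 + C(1) + C(0) = 1 + 1 + 1 = 3
C(3) = 1 + C(2) + C(1) = 1 + 3 + 1 = 5
C(4) = 1 + C(3) + C(2) = 1 + 5 + 3 = 9
C(5) = 1 + C(4) + C(3) = 1 + 9 + 5 = 15
C(6) = 1 + C(5) + C(4) = 1 + 15 + 9 = 25
C(7) = 1 + C(6) + C(5) = 1 + 25 + 15 = 41
C(8) = 1 + C(7) + C(6) = 1 + 41 + 25 = 67
C(9) = 1 + C(8) + C(7) = 1 + 67 + 41 = 109
C(10) = 1 + C(9) + C(8) = 1 + 109 + 67 = 177
C(11) = 1 + C(10) + C(9) = 1 + 177 + 109 = 287
C(12) = 1 + C(11) + C(10) = 1 + 287 + 177 = 465
C(13) = 1 + C(12) + C(11) = 1 + 465 + 287 = 753
C(14) = 1 + C(13) + C(12) = 1 + 753 + 465 = 1219

1219


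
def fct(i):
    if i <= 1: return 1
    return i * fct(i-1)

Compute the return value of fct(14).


fct(14)
= 14 * fct(13)
= 14 * 13 * fct(12)
= 14 * 13 * 12 * fct(11)
= 14 * 13 * 12 * 11 * fct(10)
= 14 * 13 * 12 * 11 * 10 * fct(9)
= 14 * 13 * 12 * 11 * 10 * 9 * fct(8)
= 14 * 13 * 12 * 11 * 10 * 9 * 8 * fct(7)
= 14 * 13 * 12 * 11 * 10 * 9 * 8 * 7 * fct(6)
= 14 * 13 * 12 * 11 * 10 * 9 * 8 * 7 * 6 * fct(5)
= 14 * 13 * 12 * 11 * 10 * 9 * 8 * 7 * 6 * 5 * fct(4)
= 14 * 13 * 12 * 11 * 10 * 9 * 8 * 7 * 6 * 5 * 4 * fct(3)
= 14 * 13 * 12 * 11 * 10 * 9 * 8 * 7 * 6 * 5 * 4 * 3 * fct(2)
= 14 * 13 * 12 * 11 * 10 * 9 * 8 * 7 * 6 * 5 * 4 * 3 * 2 * fct(1)
= 14 * 13 * 12 * 11 * 10 * 9 * 8 * 7 * 6 * 5 * 4 * 3 * 2 * 1
= 87178291200

87178291200


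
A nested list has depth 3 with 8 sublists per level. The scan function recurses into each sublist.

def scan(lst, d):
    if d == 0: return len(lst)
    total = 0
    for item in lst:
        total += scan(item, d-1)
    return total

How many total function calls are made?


At depth 0 (root): 1 call
At depth 1: each of 1 parents calls scan on 8 children = 8 calls
At depth 2: each of 8 parents calls scan on 8 children = 64 calls
At depth 3: each of 64 parents calls scan on 8 children = 512 calls
Total: 1 + 8 + 64 + 512 = 585

585


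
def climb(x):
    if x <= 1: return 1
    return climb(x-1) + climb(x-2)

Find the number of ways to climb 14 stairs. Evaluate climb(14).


Building up from base cases:
climb(0) = 1
climb(1) = 1
climb(2) = climb(1) + climb(0) = 1 + 1 = 2
climb(3) = climb(2) + climb(1) = 2 + 1 = 3
climb(4) = climb(3) + climb(2) = 3 + 2 = 5
climb(5) = climb(4) + climb(3) = 5 + 3 = 8
climb(6) = climb(5) + climb(4) = 8 + 5 = 13
climb(7) = climb(6) + climb(5) = 13 + 8 = 21
climb(8) = climb(7) + climb(6) = 21 + 13 = 34
climb(9) = climb(8) + climb(7) = 34 + 21 = 55
climb(10) = climb(9) + climb(8) = 55 + 34 = 89
climb(11) = climb(10) + climb(9) = 89 + 55 = 144
climb(12) = climb(11) + climb(10) = 144 + 89 = 233
climb(13) = climb(12) + climb(11) = 233 + 144 = 377
climb(14) = climb(13) + climb(12) = 377 + 233 = 610

610


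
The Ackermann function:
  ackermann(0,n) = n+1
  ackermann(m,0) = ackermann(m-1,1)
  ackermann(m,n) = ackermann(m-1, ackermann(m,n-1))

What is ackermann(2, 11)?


ackermann(2, 11) = ackermann(1, ackermann(2, 10))
  ackermann(2, 10) = ackermann(1, ackermann(2, 9))
    ackermann(2, 9) = ackermann(1, ackermann(2, 8))
      ackermann(2, 8) = ackermann(1, ackermann(2, 7))
        ackermann(2, 7) = ackermann(1, ackermann(2, 6))
          ackermann(2, 6) = ackermann(1, ackermann(2, 5))
          ackermann(2, 5) = ackermann(1, ackermann(2, 4))
          ackermann(2, 4) = ackermann(1, ackermann(2, 3))
          ackermann(2, 3) = ackermann(1, ackermann(2, 2))
          ackermann(2, 2) = ackermann(1, ackermann(2, 1))
          ackermann(2, 1) = ackermann(1, ackermann(2, 0))
          ackermann(2, 0) = ackermann(1, 1)
          ackermann(1, 1) = ackermann(0, ackermann(1, 0))
          ackermann(1, 0) = ackermann(0, 1)
          ackermann(0, 1) = 2
            = ackermann(0, 2)
          ackermann(0, 2) = 3
            = ackermann(1, 3)
          ackermann(1, 3) = ackermann(0, ackermann(1, 2))
          ackermann(1, 2) = ackermann(0, ackermann(1, 1))
          ackermann(1, 1) = ackermann(0, ackermann(1, 0))
          ackermann(1, 0) = ackermann(0, 1)
          ackermann(0, 1) = 2
            = ackermann(0, 2)
          ackermann(0, 2) = 3
... (trace truncated)
Result: ackermann(2, 11) = 25

25


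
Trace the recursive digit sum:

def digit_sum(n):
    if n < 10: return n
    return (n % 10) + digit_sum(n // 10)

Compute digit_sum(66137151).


digit_sum(66137151) = 1 + digit_sum(6613715)
digit_sum(6613715) = 5 + digit_sum(661371)
digit_sum(661371) = 1 + digit_sum(66137)
digit_sum(66137) = 7 + digit_sum(6613)
digit_sum(6613) = 3 + digit_sum(661)
digit_sum(661) = 1 + digit_sum(66)
digit_sum(66) = 6 + digit_sum(6)
digit_sum(6) = 6  (base case)
Total: 1 + 5 + 1 + 7 + 3 + 1 + 6 + 6 = 30

30
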